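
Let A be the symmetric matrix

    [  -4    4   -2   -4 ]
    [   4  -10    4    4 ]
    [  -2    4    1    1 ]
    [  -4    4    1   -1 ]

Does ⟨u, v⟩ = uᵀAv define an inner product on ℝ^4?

Symmetric row and column elimination reduces A to a congruent diagonal form with pivots -4, -6, 8/3, -3/8.
That gives 1 positive, 3 negative pivots.
Hence Q is indefinite.
⟨·,·⟩ is an inner product exactly when A is positive definite.

no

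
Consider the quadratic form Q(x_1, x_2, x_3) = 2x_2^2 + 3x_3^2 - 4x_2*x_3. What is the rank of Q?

Write A = [[0, 0, 0], [0, 2, -2], [0, -2, 3]].
Congruent diagonalization of A (simultaneous row and column reduction) yields pivots 0, 2, 1.
That gives 2 positive, 1 zero pivots.
The rank is the number of nonzero pivots: 2.

2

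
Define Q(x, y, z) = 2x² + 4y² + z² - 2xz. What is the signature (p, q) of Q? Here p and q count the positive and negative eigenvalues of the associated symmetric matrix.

Write A = [[2, 0, -1], [0, 4, 0], [-1, 0, 1]].
Row-reducing A symmetrically gives the diagonal entries 2, 4, 1/2.
Counting signs: 3 positive.

(3, 0)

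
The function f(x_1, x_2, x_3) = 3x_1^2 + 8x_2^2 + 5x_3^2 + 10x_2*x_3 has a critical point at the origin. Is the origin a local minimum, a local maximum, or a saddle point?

local minimum

The Hessian at the origin is H = [[6, 0, 0], [0, 16, 10], [0, 10, 10]].
An LDLᵀ factorisation of H has diagonal entries 6, 16, 15/4.
Counting signs: 3 positive.
H is positive definite, so the origin is a strict local minimum.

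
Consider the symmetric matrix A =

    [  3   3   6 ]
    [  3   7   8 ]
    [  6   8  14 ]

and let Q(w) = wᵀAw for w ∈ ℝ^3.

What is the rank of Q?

3

Row-reducing A symmetrically gives the diagonal entries 3, 4, 1.
Counting signs: 3 positive.
The rank is the number of nonzero pivots: 3.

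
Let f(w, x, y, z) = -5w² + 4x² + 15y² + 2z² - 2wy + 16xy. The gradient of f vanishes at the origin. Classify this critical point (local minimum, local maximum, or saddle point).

The Hessian at the origin is H = [[-10, 0, -2, 0], [0, 8, 16, 0], [-2, 16, 30, 0], [0, 0, 0, 4]].
An LDLᵀ factorisation of H has diagonal entries -10, 8, -8/5, 4.
That gives 2 positive, 2 negative pivots.
H is indefinite, so the origin is a saddle point.

saddle point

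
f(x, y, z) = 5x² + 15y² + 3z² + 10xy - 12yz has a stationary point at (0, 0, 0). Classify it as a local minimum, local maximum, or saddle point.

saddle point

The Hessian at the origin is H = [[10, 10, 0], [10, 30, -12], [0, -12, 6]].
Applying the same elementary operations to the rows and columns of H produces a congruent diagonal matrix with entries 10, 20, -6/5.
That gives 2 positive, 1 negative pivots.
H is indefinite, so the origin is a saddle point.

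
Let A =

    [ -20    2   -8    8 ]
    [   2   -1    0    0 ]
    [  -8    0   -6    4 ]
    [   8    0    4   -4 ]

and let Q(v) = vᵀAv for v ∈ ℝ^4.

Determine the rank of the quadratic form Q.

Congruent diagonalization of A (simultaneous row and column reduction) yields pivots -20, -4/5, -2, 0.
That gives 3 negative, 1 zero pivots.
The rank is the number of nonzero pivots: 3.

3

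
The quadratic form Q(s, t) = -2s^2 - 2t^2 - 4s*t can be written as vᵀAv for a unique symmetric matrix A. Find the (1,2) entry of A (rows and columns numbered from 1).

The coefficient of s·t in Q is -4. For a symmetric A this equals A[1,2] + A[2,1] = 2·A[1,2].
So A[1,2] = -4/2 = -2.

-2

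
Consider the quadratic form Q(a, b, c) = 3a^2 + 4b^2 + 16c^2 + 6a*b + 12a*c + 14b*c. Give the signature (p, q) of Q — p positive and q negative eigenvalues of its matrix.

The symmetric matrix is A = [[3, 3, 6], [3, 4, 7], [6, 7, 16]].
An LDLᵀ factorisation of A has diagonal entries 3, 1, 3.
Counting signs: 3 positive.

(3, 0)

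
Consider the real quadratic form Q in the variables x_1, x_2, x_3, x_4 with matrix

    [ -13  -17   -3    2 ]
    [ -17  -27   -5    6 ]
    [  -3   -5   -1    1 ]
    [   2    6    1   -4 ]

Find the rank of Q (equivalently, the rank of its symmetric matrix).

4

An LDLᵀ factorisation of A has diagonal entries -13, -62/13, -2/31, -1/2.
So there are 4 negative pivots.
The rank is the number of nonzero pivots: 4.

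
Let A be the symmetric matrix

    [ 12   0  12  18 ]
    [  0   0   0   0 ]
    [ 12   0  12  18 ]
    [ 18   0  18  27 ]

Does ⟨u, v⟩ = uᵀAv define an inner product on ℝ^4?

no

Applying the same elementary operations to the rows and columns of A produces a congruent diagonal matrix with entries 12, 0, 0, 0.
Counting signs: 1 positive, 3 zero.
Hence Q is positive semidefinite.
⟨·,·⟩ is an inner product exactly when A is positive definite.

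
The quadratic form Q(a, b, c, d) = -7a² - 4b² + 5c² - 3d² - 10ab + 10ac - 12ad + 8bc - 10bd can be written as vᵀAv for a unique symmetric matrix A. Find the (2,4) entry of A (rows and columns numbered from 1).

The coefficient of b·d in Q is -10. For a symmetric A this equals A[2,4] + A[4,2] = 2·A[2,4].
So A[2,4] = -10/2 = -5.

-5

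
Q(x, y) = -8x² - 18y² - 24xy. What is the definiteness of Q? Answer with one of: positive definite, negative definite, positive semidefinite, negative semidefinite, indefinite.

negative semidefinite

Write A = [[-8, -12], [-12, -18]].
Applying the same elementary operations to the rows and columns of A produces a congruent diagonal matrix with entries -8, 0.
That gives 1 negative, 1 zero pivots.
Hence Q is negative semidefinite.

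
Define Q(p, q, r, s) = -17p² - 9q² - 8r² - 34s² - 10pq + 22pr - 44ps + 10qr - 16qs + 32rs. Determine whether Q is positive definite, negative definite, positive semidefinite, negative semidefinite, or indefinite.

Write A = [[-17, -5, 11, -22], [-5, -9, 5, -8], [11, 5, -8, 16], [-22, -8, 16, -34]].
An LDLᵀ factorisation of A has diagonal entries -17, -128/17, -15/32, -1.
So there are 4 negative pivots.
Hence Q is negative definite.

negative definite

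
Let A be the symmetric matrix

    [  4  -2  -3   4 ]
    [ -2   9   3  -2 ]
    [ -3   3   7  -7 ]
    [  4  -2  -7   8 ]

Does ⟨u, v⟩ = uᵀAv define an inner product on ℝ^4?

yes

Row-reducing A symmetrically gives the diagonal entries 4, 8, 143/32, 60/143.
That gives 4 positive pivots.
Hence Q is positive definite.
⟨·,·⟩ is an inner product exactly when A is positive definite.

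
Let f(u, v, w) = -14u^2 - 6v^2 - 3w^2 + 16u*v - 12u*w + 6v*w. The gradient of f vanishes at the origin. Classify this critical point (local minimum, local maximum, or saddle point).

local maximum

The Hessian at the origin is H = [[-28, 16, -12], [16, -12, 6], [-12, 6, -6]].
Symmetric row and column elimination reduces H to a congruent diagonal form with pivots -28, -20/7, -3/5.
That gives 3 negative pivots.
H is negative definite, so the origin is a strict local maximum.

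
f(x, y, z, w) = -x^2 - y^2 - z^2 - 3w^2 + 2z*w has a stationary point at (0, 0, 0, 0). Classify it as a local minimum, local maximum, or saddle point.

local maximum

The Hessian at the origin is H = [[-2, 0, 0, 0], [0, -2, 0, 0], [0, 0, -2, 2], [0, 0, 2, -6]].
An LDLᵀ factorisation of H has diagonal entries -2, -2, -2, -4.
So there are 4 negative pivots.
H is negative definite, so the origin is a strict local maximum.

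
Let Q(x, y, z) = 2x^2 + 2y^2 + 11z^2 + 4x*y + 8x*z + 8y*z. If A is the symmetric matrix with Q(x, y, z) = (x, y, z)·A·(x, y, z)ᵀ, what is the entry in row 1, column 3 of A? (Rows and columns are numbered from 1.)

The coefficient of x·z in Q is 8. For a symmetric A this equals A[1,3] + A[3,1] = 2·A[1,3].
So A[1,3] = 8/2 = 4.

4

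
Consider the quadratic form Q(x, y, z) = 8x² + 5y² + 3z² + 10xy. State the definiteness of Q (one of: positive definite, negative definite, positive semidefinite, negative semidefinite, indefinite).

The symmetric matrix of Q is A = [[8, 5, 0], [5, 5, 0], [0, 0, 3]].
Leading principal minors: Δ_1 = 8, Δ_2 = 15, Δ_3 = 45.
All leading principal minors are positive, so by Sylvester's criterion Q is positive definite.

positive definite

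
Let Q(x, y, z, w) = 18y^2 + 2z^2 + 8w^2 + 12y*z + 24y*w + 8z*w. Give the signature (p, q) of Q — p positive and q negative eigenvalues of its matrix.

(1, 0)

Write A = [[0, 0, 0, 0], [0, 18, 6, 12], [0, 6, 2, 4], [0, 12, 4, 8]].
Symmetric row and column elimination reduces A to a congruent diagonal form with pivots 0, 18, 0, 0.
Counting signs: 1 positive, 3 zero.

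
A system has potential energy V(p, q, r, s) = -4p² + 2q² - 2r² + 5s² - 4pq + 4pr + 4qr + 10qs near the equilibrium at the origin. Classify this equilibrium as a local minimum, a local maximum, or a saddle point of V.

saddle point

The Hessian at the origin is H = [[-8, -4, 4, 0], [-4, 4, 4, 10], [4, 4, -4, 0], [0, 10, 0, 10]].
An LDLᵀ factorisation of H has diagonal entries -8, 6, -8/3, -5/2.
So there are 1 positive, 3 negative pivots.
H is indefinite, so the origin is a saddle point.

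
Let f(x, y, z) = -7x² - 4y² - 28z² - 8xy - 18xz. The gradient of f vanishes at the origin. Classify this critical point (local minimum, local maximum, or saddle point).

local maximum

The Hessian at the origin is H = [[-14, -8, -18], [-8, -8, 0], [-18, 0, -56]].
Applying the same elementary operations to the rows and columns of H produces a congruent diagonal matrix with entries -14, -24/7, -2.
So there are 3 negative pivots.
H is negative definite, so the origin is a strict local maximum.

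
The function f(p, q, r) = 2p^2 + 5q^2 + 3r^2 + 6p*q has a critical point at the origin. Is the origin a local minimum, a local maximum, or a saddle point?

local minimum

The Hessian at the origin is H = [[4, 6, 0], [6, 10, 0], [0, 0, 6]].
An LDLᵀ factorisation of H has diagonal entries 4, 1, 6.
Counting signs: 3 positive.
H is positive definite, so the origin is a strict local minimum.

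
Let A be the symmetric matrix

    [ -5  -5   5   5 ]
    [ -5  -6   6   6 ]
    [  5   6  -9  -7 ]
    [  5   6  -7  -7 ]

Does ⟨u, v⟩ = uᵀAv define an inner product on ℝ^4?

no

Leading principal minors: Δ_1 = -5, Δ_2 = 5, Δ_3 = -15, Δ_4 = 10.
The signs alternate starting with Δ_1 < 0, so by Sylvester's criterion Q is negative definite.
⟨·,·⟩ is an inner product exactly when A is positive definite.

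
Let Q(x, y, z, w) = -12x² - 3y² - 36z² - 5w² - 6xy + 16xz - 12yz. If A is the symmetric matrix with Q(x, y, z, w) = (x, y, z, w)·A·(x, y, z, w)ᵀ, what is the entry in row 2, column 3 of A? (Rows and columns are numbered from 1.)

-6

The coefficient of y·z in Q is -12. For a symmetric A this equals A[2,3] + A[3,2] = 2·A[2,3].
So A[2,3] = -12/2 = -6.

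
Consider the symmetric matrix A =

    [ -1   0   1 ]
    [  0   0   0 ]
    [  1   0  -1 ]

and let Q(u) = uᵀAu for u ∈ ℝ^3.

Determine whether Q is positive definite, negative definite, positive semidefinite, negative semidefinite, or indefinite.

negative semidefinite

Row-reducing A symmetrically gives the diagonal entries -1, 0, 0.
So there are 1 negative, 2 zero pivots.
Hence Q is negative semidefinite.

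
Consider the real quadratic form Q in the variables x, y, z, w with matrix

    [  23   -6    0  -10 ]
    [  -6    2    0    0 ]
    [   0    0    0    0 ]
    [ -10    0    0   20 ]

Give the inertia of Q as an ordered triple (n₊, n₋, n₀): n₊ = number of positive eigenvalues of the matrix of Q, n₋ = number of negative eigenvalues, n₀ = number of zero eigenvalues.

Symmetric row and column elimination reduces A to a congruent diagonal form with pivots 23, 10/23, 0, 0.
That gives 2 positive, 2 zero pivots.

(2, 0, 2)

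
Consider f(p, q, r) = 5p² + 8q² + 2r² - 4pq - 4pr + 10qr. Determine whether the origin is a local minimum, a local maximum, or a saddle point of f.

saddle point

The Hessian at the origin is H = [[10, -4, -4], [-4, 16, 10], [-4, 10, 4]].
Row-reducing H symmetrically gives the diagonal entries 10, 72/5, -5/2.
Counting signs: 2 positive, 1 negative.
H is indefinite, so the origin is a saddle point.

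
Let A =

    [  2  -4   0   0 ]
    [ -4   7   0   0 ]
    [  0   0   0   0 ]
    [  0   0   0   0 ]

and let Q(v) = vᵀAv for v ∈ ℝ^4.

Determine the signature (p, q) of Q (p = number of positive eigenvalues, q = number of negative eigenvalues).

(1, 1)

Applying the same elementary operations to the rows and columns of A produces a congruent diagonal matrix with entries 2, -1, 0, 0.
That gives 1 positive, 1 negative, 2 zero pivots.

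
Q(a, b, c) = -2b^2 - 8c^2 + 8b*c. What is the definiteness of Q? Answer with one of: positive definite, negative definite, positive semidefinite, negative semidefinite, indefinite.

negative semidefinite

The associated matrix is A = [[0, 0, 0], [0, -2, 4], [0, 4, -8]].
Congruent diagonalization of A (simultaneous row and column reduction) yields pivots 0, -2, 0.
Counting signs: 1 negative, 2 zero.
Hence Q is negative semidefinite.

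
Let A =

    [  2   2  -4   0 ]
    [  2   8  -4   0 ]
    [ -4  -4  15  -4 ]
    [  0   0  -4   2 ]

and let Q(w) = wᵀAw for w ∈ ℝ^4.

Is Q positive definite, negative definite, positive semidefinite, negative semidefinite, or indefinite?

Applying the same elementary operations to the rows and columns of A produces a congruent diagonal matrix with entries 2, 6, 7, -2/7.
That gives 3 positive, 1 negative pivots.
Hence Q is indefinite.

indefinite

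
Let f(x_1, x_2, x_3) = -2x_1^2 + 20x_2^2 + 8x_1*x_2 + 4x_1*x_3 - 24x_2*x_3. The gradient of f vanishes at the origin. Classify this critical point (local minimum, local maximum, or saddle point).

The Hessian at the origin is H = [[-4, 8, 4], [8, 40, -24], [4, -24, 0]].
An LDLᵀ factorisation of H has diagonal entries -4, 56, -4/7.
That gives 1 positive, 2 negative pivots.
H is indefinite, so the origin is a saddle point.

saddle point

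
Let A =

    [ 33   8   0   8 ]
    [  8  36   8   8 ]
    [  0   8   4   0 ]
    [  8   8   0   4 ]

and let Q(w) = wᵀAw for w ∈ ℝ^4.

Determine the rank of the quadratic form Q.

An LDLᵀ factorisation of A has diagonal entries 33, 1124/33, 596/281, 4/149.
Counting signs: 4 positive.
The rank is the number of nonzero pivots: 4.

4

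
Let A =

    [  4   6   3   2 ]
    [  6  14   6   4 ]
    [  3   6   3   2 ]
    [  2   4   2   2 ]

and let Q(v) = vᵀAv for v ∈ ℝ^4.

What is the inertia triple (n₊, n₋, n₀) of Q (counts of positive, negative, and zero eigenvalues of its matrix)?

(4, 0, 0)

Applying the same elementary operations to the rows and columns of A produces a congruent diagonal matrix with entries 4, 5, 3/10, 2/3.
That gives 4 positive pivots.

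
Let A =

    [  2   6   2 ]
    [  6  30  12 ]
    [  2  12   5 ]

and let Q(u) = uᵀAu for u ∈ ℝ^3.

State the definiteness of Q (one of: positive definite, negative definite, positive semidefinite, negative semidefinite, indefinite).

positive semidefinite

Congruent diagonalization of A (simultaneous row and column reduction) yields pivots 2, 12, 0.
Counting signs: 2 positive, 1 zero.
Hence Q is positive semidefinite.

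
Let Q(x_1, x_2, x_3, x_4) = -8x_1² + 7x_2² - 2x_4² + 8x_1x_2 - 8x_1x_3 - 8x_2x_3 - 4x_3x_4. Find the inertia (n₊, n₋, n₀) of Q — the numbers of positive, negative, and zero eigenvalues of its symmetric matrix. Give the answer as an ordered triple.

The associated matrix is A = [[-8, 4, -4, 0], [4, 7, -4, 0], [-4, -4, 0, -2], [0, 0, -2, -2]].
Congruent diagonalization of A (simultaneous row and column reduction) yields pivots -8, 9, -2, 0.
So there are 1 positive, 2 negative, 1 zero pivots.

(1, 2, 1)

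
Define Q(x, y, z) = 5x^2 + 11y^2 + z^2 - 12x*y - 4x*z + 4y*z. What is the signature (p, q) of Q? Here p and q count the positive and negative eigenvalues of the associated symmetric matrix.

(3, 0)

The symmetric matrix is A = [[5, -6, -2], [-6, 11, 2], [-2, 2, 1]].
Row-reducing A symmetrically gives the diagonal entries 5, 19/5, 3/19.
So there are 3 positive pivots.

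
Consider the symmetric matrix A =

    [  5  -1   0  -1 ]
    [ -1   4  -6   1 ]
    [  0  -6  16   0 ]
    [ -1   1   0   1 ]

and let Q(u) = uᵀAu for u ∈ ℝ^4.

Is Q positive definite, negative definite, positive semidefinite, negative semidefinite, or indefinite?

positive definite

Row-reducing A symmetrically gives the diagonal entries 5, 19/5, 124/19, 12/31.
That gives 4 positive pivots.
Hence Q is positive definite.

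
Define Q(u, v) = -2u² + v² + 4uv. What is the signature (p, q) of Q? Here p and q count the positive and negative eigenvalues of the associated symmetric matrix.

(1, 1)

The associated matrix is A = [[-2, 2], [2, 1]].
Applying the same elementary operations to the rows and columns of A produces a congruent diagonal matrix with entries -2, 3.
So there are 1 positive, 1 negative pivots.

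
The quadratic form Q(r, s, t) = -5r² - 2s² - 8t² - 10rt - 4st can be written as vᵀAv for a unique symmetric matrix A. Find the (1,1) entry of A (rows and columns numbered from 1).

-5

The coefficient of r² in Q is -5, and that is exactly A[1,1].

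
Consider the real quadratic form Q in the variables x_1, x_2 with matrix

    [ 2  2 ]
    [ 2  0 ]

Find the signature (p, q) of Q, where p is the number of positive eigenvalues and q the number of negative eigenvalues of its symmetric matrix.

(1, 1)

Applying the same elementary operations to the rows and columns of A produces a congruent diagonal matrix with entries 2, -2.
So there are 1 positive, 1 negative pivots.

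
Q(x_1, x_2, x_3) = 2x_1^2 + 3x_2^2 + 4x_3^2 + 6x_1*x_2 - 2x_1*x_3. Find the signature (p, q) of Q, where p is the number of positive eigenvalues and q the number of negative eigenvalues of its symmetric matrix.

(2, 1)

The associated matrix is A = [[2, 3, -1], [3, 3, 0], [-1, 0, 4]].
Symmetric row and column elimination reduces A to a congruent diagonal form with pivots 2, -3/2, 5.
That gives 2 positive, 1 negative pivots.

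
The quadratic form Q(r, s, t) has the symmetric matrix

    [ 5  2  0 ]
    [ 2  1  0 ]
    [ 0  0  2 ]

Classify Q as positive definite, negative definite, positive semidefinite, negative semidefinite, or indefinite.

Leading principal minors: Δ_1 = 5, Δ_2 = 1, Δ_3 = 2.
All leading principal minors are positive, so by Sylvester's criterion Q is positive definite.

positive definite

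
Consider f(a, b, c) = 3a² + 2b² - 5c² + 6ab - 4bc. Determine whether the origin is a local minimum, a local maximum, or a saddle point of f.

The Hessian at the origin is H = [[6, 6, 0], [6, 4, -4], [0, -4, -10]].
Applying the same elementary operations to the rows and columns of H produces a congruent diagonal matrix with entries 6, -2, -2.
That gives 1 positive, 2 negative pivots.
H is indefinite, so the origin is a saddle point.

saddle point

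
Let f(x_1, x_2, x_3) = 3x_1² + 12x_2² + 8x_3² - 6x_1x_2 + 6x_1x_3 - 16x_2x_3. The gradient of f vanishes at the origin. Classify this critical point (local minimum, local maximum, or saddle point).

The Hessian at the origin is H = [[6, -6, 6], [-6, 24, -16], [6, -16, 16]].
An LDLᵀ factorisation of H has diagonal entries 6, 18, 40/9.
That gives 3 positive pivots.
H is positive definite, so the origin is a strict local minimum.

local minimum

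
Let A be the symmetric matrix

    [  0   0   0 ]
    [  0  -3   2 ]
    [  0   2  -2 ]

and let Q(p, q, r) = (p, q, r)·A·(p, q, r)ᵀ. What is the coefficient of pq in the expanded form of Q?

The coefficient of pq is A[1,2] + A[2,1] = 2·0 = 0.

0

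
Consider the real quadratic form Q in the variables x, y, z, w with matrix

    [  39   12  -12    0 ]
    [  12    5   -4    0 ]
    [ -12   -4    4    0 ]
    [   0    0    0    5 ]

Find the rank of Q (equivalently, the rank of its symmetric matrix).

Applying the same elementary operations to the rows and columns of A produces a congruent diagonal matrix with entries 39, 17/13, 4/17, 5.
Counting signs: 4 positive.
The rank is the number of nonzero pivots: 4.

4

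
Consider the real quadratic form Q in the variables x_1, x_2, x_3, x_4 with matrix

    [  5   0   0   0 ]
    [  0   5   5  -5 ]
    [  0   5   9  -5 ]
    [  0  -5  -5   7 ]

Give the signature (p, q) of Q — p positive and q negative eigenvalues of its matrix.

(4, 0)

Row-reducing A symmetrically gives the diagonal entries 5, 5, 4, 2.
So there are 4 positive pivots.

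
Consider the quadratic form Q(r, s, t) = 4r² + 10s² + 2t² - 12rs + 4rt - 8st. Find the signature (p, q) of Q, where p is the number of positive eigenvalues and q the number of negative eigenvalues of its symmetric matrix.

(2, 0)

The symmetric matrix is A = [[4, -6, 2], [-6, 10, -4], [2, -4, 2]].
Congruent diagonalization of A (simultaneous row and column reduction) yields pivots 4, 1, 0.
So there are 2 positive, 1 zero pivots.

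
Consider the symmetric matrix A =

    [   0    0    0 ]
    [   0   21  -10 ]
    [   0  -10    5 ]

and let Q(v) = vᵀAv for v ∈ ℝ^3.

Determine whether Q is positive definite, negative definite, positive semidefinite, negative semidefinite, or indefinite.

positive semidefinite

Row-reducing A symmetrically gives the diagonal entries 0, 21, 5/21.
So there are 2 positive, 1 zero pivots.
Hence Q is positive semidefinite.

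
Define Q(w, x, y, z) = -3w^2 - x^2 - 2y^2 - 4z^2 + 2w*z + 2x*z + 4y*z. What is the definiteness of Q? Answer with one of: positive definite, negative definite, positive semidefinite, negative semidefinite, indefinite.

The symmetric matrix of Q is A = [[-3, 0, 0, 1], [0, -1, 0, 1], [0, 0, -2, 2], [1, 1, 2, -4]].
Leading principal minors: Δ_1 = -3, Δ_2 = 3, Δ_3 = -6, Δ_4 = 4.
The signs alternate starting with Δ_1 < 0, so by Sylvester's criterion Q is negative definite.

negative definite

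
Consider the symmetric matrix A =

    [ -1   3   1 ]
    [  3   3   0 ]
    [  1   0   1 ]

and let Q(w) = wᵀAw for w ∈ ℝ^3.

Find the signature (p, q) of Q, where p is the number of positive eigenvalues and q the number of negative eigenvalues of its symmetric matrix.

Row-reducing A symmetrically gives the diagonal entries -1, 12, 5/4.
Counting signs: 2 positive, 1 negative.

(2, 1)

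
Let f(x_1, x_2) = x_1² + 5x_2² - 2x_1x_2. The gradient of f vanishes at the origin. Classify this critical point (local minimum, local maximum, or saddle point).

local minimum

The Hessian at the origin is H = [[2, -2], [-2, 10]].
det H = 2·10 − (-2)² = 16 > 0 and H[1,1] = 2 > 0, so H is positive definite.
Therefore the origin is a local minimum.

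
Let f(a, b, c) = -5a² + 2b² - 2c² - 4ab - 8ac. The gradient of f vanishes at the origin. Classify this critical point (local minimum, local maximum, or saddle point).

The Hessian at the origin is H = [[-10, -4, -8], [-4, 4, 0], [-8, 0, -4]].
Applying the same elementary operations to the rows and columns of H produces a congruent diagonal matrix with entries -10, 28/5, 4/7.
So there are 2 positive, 1 negative pivots.
H is indefinite, so the origin is a saddle point.

saddle point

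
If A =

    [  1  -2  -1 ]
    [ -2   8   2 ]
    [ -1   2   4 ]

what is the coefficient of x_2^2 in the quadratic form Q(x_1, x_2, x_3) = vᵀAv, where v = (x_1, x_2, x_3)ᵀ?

The coefficient of x_2^2 is the diagonal entry A[2,2] = 8.

8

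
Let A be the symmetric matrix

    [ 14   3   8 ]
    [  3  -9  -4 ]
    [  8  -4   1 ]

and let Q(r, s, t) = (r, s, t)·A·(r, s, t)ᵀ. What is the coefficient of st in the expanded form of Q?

-8

The coefficient of st is A[2,3] + A[3,2] = 2·(-4) = -8.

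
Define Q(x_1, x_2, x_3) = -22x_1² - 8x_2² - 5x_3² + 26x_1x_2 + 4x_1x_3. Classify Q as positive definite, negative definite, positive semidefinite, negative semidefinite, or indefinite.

negative definite

The associated matrix is A = [[-22, 13, 2], [13, -8, 0], [2, 0, -5]].
Symmetric row and column elimination reduces A to a congruent diagonal form with pivots -22, -7/22, -3/7.
Counting signs: 3 negative.
Hence Q is negative definite.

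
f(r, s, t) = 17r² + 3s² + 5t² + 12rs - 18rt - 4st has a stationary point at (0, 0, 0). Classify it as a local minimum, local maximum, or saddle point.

saddle point

The Hessian at the origin is H = [[34, 12, -18], [12, 6, -4], [-18, -4, 10]].
Symmetric row and column elimination reduces H to a congruent diagonal form with pivots 34, 30/17, -8/3.
So there are 2 positive, 1 negative pivots.
H is indefinite, so the origin is a saddle point.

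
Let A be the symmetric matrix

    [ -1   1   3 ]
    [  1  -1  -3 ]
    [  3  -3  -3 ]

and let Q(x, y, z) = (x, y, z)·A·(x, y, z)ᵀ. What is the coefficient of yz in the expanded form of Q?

-6

The coefficient of yz is A[2,3] + A[3,2] = 2·(-3) = -6.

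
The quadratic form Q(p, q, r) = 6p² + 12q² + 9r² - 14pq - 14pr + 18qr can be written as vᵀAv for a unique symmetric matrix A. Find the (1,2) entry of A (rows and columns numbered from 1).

The coefficient of p·q in Q is -14. For a symmetric A this equals A[1,2] + A[2,1] = 2·A[1,2].
So A[1,2] = -14/2 = -7.

-7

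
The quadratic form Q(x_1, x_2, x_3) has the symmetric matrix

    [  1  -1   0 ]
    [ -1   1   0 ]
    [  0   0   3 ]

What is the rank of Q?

Row-reducing A symmetrically gives the diagonal entries 1, 0, 3.
So there are 2 positive, 1 zero pivots.
The rank is the number of nonzero pivots: 2.

2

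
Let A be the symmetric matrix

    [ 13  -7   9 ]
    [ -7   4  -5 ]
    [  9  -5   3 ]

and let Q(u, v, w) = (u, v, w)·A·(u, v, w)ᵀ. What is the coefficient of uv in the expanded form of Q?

The coefficient of uv is A[1,2] + A[2,1] = 2·(-7) = -14.

-14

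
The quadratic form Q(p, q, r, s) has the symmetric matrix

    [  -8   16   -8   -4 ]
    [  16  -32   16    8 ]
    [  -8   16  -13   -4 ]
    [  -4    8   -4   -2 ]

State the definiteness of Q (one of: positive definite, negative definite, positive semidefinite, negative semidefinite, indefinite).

negative semidefinite

Row-reducing A symmetrically gives the diagonal entries -8, 0, -5, 0.
Counting signs: 2 negative, 2 zero.
Hence Q is negative semidefinite.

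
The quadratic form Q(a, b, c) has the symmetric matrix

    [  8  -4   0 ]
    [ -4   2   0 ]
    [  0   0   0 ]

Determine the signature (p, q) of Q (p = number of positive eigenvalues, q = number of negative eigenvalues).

Applying the same elementary operations to the rows and columns of A produces a congruent diagonal matrix with entries 8, 0, 0.
So there are 1 positive, 2 zero pivots.

(1, 0)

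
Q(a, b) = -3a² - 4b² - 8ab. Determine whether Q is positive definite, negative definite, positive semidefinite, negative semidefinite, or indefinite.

The symmetric matrix of Q is [[-3, -4], [-4, -4]].
For the 2×2 matrix [[-3, -4], [-4, -4]]: det = -3·-4 − (-4)² = -4, trace = -7.
det < 0 so the eigenvalues have opposite signs; the form is indefinite.

indefinite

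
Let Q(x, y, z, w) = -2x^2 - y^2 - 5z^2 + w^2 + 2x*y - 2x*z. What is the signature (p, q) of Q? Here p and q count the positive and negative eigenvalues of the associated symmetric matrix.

Write A = [[-2, 1, -1, 0], [1, -1, 0, 0], [-1, 0, -5, 0], [0, 0, 0, 1]].
Symmetric row and column elimination reduces A to a congruent diagonal form with pivots -2, -1/2, -4, 1.
That gives 1 positive, 3 negative pivots.

(1, 3)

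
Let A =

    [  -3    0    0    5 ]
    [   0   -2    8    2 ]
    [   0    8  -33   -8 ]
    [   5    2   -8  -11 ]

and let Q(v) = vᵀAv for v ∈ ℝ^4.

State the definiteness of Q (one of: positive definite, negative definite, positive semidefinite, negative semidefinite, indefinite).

Leading principal minors: Δ_1 = -3, Δ_2 = 6, Δ_3 = -6, Δ_4 = 4.
The signs alternate starting with Δ_1 < 0, so by Sylvester's criterion Q is negative definite.

negative definite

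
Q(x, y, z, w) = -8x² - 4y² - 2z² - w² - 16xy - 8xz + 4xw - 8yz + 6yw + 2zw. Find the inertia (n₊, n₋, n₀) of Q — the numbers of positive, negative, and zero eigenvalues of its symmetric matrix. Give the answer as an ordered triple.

Write A = [[-8, -8, -4, 2], [-8, -4, -4, 3], [-4, -4, -2, 1], [2, 3, 1, -1]].
Row-reducing A symmetrically gives the diagonal entries -8, 4, 0, -3/4.
That gives 1 positive, 2 negative, 1 zero pivots.

(1, 2, 1)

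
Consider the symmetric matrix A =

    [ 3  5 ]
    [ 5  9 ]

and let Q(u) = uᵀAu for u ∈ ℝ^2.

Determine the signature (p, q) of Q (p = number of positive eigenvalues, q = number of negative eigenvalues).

An LDLᵀ factorisation of A has diagonal entries 3, 2/3.
Counting signs: 2 positive.

(2, 0)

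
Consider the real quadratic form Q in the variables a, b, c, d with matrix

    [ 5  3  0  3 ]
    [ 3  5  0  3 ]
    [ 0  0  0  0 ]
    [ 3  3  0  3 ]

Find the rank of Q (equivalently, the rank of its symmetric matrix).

3

Symmetric row and column elimination reduces A to a congruent diagonal form with pivots 5, 16/5, 0, 3/4.
Counting signs: 3 positive, 1 zero.
The rank is the number of nonzero pivots: 3.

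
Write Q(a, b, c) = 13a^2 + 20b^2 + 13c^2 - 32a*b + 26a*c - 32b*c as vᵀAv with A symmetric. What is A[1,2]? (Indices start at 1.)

The coefficient of a·b in Q is -32. For a symmetric A this equals A[1,2] + A[2,1] = 2·A[1,2].
So A[1,2] = -32/2 = -16.

-16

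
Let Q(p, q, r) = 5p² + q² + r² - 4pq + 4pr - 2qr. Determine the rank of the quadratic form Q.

2

Write A = [[5, -2, 2], [-2, 1, -1], [2, -1, 1]].
Row-reducing A symmetrically gives the diagonal entries 5, 1/5, 0.
Counting signs: 2 positive, 1 zero.
The rank is the number of nonzero pivots: 2.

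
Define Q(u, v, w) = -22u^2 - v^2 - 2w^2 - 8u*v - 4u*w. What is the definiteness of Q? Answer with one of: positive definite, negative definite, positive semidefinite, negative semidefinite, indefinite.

The symmetric matrix of Q is A = [[-22, -4, -2], [-4, -1, 0], [-2, 0, -2]].
Leading principal minors: Δ_1 = -22, Δ_2 = 6, Δ_3 = -8.
The signs alternate starting with Δ_1 < 0, so by Sylvester's criterion Q is negative definite.

negative definite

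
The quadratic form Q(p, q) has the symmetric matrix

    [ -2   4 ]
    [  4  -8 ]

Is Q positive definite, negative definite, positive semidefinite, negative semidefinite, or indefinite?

negative semidefinite

For the 2×2 matrix [[-2, 4], [4, -8]]: det = -2·-8 − (4)² = 0, trace = -10.
det = 0 so one eigenvalue is zero; the form is semidefinite with the sign of the trace.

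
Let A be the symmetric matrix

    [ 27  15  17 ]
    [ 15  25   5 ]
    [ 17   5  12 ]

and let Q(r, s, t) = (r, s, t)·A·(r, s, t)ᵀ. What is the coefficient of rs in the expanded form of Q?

The coefficient of rs is A[1,2] + A[2,1] = 2·15 = 30.

30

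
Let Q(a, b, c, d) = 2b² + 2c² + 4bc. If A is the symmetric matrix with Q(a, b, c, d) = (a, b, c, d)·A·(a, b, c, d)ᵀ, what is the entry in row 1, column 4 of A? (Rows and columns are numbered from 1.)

The coefficient of a·d in Q is 0. For a symmetric A this equals A[1,4] + A[4,1] = 2·A[1,4].
So A[1,4] = 0/2 = 0.

0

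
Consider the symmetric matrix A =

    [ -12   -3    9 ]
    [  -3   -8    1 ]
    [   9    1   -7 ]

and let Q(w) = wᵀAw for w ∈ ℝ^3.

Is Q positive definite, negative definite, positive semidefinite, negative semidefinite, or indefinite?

negative definite

Leading principal minors: Δ_1 = -12, Δ_2 = 87, Δ_3 = -3.
The signs alternate starting with Δ_1 < 0, so by Sylvester's criterion Q is negative definite.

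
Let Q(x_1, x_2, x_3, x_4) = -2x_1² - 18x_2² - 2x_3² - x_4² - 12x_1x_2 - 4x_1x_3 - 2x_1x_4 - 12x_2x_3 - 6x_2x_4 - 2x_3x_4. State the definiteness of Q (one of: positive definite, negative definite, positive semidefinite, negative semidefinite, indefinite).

The symmetric matrix is A = [[-2, -6, -2, -1], [-6, -18, -6, -3], [-2, -6, -2, -1], [-1, -3, -1, -1]].
Row-reducing A symmetrically gives the diagonal entries -2, 0, 0, -1/2.
That gives 2 negative, 2 zero pivots.
Hence Q is negative semidefinite.

negative semidefinite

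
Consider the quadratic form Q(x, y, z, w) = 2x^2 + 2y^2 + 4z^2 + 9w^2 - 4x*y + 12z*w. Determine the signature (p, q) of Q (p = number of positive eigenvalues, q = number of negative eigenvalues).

Write A = [[2, -2, 0, 0], [-2, 2, 0, 0], [0, 0, 4, 6], [0, 0, 6, 9]].
Symmetric row and column elimination reduces A to a congruent diagonal form with pivots 2, 0, 4, 0.
So there are 2 positive, 2 zero pivots.

(2, 0)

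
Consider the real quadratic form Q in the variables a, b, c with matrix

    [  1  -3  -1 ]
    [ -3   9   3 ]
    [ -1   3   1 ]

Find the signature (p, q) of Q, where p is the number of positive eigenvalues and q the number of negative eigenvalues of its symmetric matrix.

Applying the same elementary operations to the rows and columns of A produces a congruent diagonal matrix with entries 1, 0, 0.
So there are 1 positive, 2 zero pivots.

(1, 0)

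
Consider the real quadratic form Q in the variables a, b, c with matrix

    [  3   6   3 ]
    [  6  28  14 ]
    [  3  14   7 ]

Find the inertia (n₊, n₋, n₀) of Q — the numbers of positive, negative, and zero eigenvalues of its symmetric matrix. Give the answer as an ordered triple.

Applying the same elementary operations to the rows and columns of A produces a congruent diagonal matrix with entries 3, 16, 0.
Counting signs: 2 positive, 1 zero.

(2, 0, 1)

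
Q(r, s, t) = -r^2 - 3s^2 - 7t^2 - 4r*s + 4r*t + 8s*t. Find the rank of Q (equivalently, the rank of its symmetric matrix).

3

The symmetric matrix is A = [[-1, -2, 2], [-2, -3, 4], [2, 4, -7]].
Congruent diagonalization of A (simultaneous row and column reduction) yields pivots -1, 1, -3.
That gives 1 positive, 2 negative pivots.
The rank is the number of nonzero pivots: 3.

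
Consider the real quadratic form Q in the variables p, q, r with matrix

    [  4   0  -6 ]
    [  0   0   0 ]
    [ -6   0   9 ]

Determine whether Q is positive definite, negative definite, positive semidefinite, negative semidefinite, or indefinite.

positive semidefinite

Congruent diagonalization of A (simultaneous row and column reduction) yields pivots 4, 0, 0.
That gives 1 positive, 2 zero pivots.
Hence Q is positive semidefinite.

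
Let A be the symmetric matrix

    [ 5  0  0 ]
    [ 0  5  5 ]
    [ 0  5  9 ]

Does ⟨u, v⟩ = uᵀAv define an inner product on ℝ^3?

yes

Applying the same elementary operations to the rows and columns of A produces a congruent diagonal matrix with entries 5, 5, 4.
Counting signs: 3 positive.
Hence Q is positive definite.
⟨·,·⟩ is an inner product exactly when A is positive definite.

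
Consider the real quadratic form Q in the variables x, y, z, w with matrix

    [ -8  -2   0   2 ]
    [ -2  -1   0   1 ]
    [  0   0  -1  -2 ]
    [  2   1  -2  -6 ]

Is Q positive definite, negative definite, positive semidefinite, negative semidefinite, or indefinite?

negative definite

Symmetric row and column elimination reduces A to a congruent diagonal form with pivots -8, -1/2, -1, -1.
So there are 4 negative pivots.
Hence Q is negative definite.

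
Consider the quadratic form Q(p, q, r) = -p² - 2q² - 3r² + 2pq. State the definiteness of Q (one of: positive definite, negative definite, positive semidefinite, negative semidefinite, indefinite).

Write A = [[-1, 1, 0], [1, -2, 0], [0, 0, -3]].
An LDLᵀ factorisation of A has diagonal entries -1, -1, -3.
Counting signs: 3 negative.
Hence Q is negative definite.

negative definite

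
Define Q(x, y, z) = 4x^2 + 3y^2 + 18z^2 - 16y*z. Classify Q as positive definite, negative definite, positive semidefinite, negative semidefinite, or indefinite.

The symmetric matrix is A = [[4, 0, 0], [0, 3, -8], [0, -8, 18]].
Row-reducing A symmetrically gives the diagonal entries 4, 3, -10/3.
Counting signs: 2 positive, 1 negative.
Hence Q is indefinite.

indefinite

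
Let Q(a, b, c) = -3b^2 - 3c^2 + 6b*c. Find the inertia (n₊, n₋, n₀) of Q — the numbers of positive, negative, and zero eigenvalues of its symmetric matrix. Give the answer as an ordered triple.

The symmetric matrix is A = [[0, 0, 0], [0, -3, 3], [0, 3, -3]].
Applying the same elementary operations to the rows and columns of A produces a congruent diagonal matrix with entries 0, -3, 0.
So there are 1 negative, 2 zero pivots.

(0, 1, 2)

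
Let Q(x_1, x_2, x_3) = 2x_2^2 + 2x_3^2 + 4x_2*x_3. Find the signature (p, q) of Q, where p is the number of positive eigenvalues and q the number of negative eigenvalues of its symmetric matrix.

(1, 0)

The symmetric matrix is A = [[0, 0, 0], [0, 2, 2], [0, 2, 2]].
Applying the same elementary operations to the rows and columns of A produces a congruent diagonal matrix with entries 0, 2, 0.
Counting signs: 1 positive, 2 zero.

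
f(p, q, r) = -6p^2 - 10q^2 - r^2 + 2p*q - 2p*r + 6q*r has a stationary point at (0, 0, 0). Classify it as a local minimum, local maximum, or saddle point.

The Hessian at the origin is H = [[-12, 2, -2], [2, -20, 6], [-2, 6, -2]].
An LDLᵀ factorisation of H has diagonal entries -12, -59/3, -2/59.
So there are 3 negative pivots.
H is negative definite, so the origin is a strict local maximum.

local maximum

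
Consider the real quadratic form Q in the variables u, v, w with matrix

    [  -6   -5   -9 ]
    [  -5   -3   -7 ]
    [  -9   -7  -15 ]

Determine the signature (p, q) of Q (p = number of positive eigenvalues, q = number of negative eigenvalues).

Applying the same elementary operations to the rows and columns of A produces a congruent diagonal matrix with entries -6, 7/6, -12/7.
Counting signs: 1 positive, 2 negative.

(1, 2)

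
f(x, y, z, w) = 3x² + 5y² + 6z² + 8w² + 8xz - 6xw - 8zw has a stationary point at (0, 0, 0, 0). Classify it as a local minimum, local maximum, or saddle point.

The Hessian at the origin is H = [[6, 0, 8, -6], [0, 10, 0, 0], [8, 0, 12, -8], [-6, 0, -8, 16]].
Row-reducing H symmetrically gives the diagonal entries 6, 10, 4/3, 10.
So there are 4 positive pivots.
H is positive definite, so the origin is a strict local minimum.

local minimum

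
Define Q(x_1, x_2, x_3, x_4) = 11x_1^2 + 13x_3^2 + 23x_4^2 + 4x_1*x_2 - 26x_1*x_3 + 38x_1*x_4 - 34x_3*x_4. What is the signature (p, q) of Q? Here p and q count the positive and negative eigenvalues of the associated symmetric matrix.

Write A = [[11, 2, -13, 19], [2, 0, 0, 0], [-13, 0, 13, -17], [19, 0, -17, 23]].
Symmetric row and column elimination reduces A to a congruent diagonal form with pivots 11, -4/11, 13, 10/13.
Counting signs: 3 positive, 1 negative.

(3, 1)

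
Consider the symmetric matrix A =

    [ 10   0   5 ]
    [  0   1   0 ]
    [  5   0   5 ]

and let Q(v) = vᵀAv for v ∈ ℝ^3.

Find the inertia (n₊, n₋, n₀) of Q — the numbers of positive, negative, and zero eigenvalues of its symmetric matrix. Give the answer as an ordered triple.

(3, 0, 0)

Congruent diagonalization of A (simultaneous row and column reduction) yields pivots 10, 1, 5/2.
Counting signs: 3 positive.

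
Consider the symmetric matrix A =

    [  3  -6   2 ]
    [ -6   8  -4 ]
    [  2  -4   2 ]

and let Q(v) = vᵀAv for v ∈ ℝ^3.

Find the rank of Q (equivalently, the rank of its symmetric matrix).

Symmetric row and column elimination reduces A to a congruent diagonal form with pivots 3, -4, 2/3.
That gives 2 positive, 1 negative pivots.
The rank is the number of nonzero pivots: 3.

3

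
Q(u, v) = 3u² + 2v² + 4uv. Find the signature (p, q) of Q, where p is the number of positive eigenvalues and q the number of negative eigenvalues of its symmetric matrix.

(2, 0)

The associated matrix is A = [[3, 2], [2, 2]].
Symmetric row and column elimination reduces A to a congruent diagonal form with pivots 3, 2/3.
That gives 2 positive pivots.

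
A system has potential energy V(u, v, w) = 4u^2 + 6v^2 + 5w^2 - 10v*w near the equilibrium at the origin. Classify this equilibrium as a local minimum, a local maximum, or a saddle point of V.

The Hessian at the origin is H = [[8, 0, 0], [0, 12, -10], [0, -10, 10]].
Row-reducing H symmetrically gives the diagonal entries 8, 12, 5/3.
So there are 3 positive pivots.
H is positive definite, so the origin is a strict local minimum.

local minimum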